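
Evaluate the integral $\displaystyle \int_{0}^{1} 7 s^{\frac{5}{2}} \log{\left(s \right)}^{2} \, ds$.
$\frac{16}{49}$

Begin with the known integral
$$J(a) = \int_{0}^{1} 7 s^{a} \, ds = \frac{7}{a + 1}.$$

Differentiating under the integral sign brings down a factor of $\ln s$:
$$\frac{dJ}{da} = \int_{0}^{1} 7 s^{a} \log{\left(s \right)} \, ds = - \frac{7}{\left(a + 1\right)^{2}}.$$

Repeating twice in total — each differentiation brings down another $\ln s$ — gives
$$\frac{d^{2}J}{da^{2}} = \int_{0}^{1} 7 s^{a} \log{\left(s \right)}^{2} \, ds = \frac{14}{\left(a + 1\right)^{3}},$$
and the integrand here is exactly the target integrand, so $I = \frac{14}{\left(a + 1\right)^{3}}$.

Setting $a = \frac{5}{2}$:
$$I = \frac{16}{49}.$$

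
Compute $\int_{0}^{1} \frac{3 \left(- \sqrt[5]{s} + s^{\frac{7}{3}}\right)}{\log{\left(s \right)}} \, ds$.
$- \log{\left(\frac{729}{15625} \right)}$

Introduce a parameter $a$ in the exponent: let $I(a) = \int_{0}^{1} \frac{3 \left(s^{\frac{7}{3}} - s^{a}\right)}{\log{\left(s \right)}} \, ds$.

Since $\dfrac{\partial}{\partial a}\,s^{a} = s^{a} \ln s$, the $\ln s$ in the denominator cancels and
$$\frac{dI}{da} = \int_{0}^{1} -3 s^{a} \, ds = -3 \left[\frac{s^{a+1}}{a+1}\right]_0^1 = - \frac{3}{a + 1}.$$

Integrating with respect to $a$ gives $I(a) = - \log{\left(\frac{27 \left(a + 1\right)^{3}}{1000} \right)} + C$.

At $a = \frac{7}{3}$ the integrand is identically $0$, so $I(\frac{7}{3}) = 0$. The closed form gives $0$, hence $C = 0$.

Setting $a = \frac{1}{5}$:
$$I = - \log{\left(\frac{729}{15625} \right)}.$$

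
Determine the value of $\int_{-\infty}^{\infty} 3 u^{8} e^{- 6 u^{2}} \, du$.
$\frac{35 \sqrt{6} \sqrt{\pi}}{13824}$

Consider the simpler parametrised integral
$$J(a) = \int_{-\infty}^{\infty} 3 e^{- a u^{2}} \, du = \frac{3 \sqrt{\pi}}{\sqrt{a}}.$$

Differentiating under the integral sign brings down a factor of $(-u^2)$:
$$\frac{dJ}{da} = \int_{-\infty}^{\infty} - 3 u^{2} e^{- a u^{2}} \, du = - \frac{3 \sqrt{\pi}}{2 a^{\frac{3}{2}}}.$$

Repeating $4$ times in total — each differentiation brings down another $(-u^2)$ — gives
$$\frac{d^{4}J}{da^{4}} = \int_{-\infty}^{\infty} 3 u^{8} e^{- a u^{2}} \, du = \frac{315 \sqrt{\pi}}{16 a^{\frac{9}{2}}},$$
and the integrand here is exactly the target integrand, so $I = \frac{315 \sqrt{\pi}}{16 a^{\frac{9}{2}}}$.

Setting $a = 6$:
$$I = \frac{35 \sqrt{6} \sqrt{\pi}}{13824}.$$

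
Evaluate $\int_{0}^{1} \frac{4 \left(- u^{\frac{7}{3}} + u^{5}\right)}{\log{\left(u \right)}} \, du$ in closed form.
$\log{\left(\frac{6561}{625} \right)}$

Consider the one-parameter family: let $I(a) = \int_{0}^{1} \frac{4 \left(- u^{\frac{7}{3}} + u^{a}\right)}{\log{\left(u \right)}} \, du$.

Since $\dfrac{\partial}{\partial a}\,u^{a} = u^{a} \ln u$, the $\ln u$ in the denominator cancels and
$$\frac{dI}{da} = \int_{0}^{1} 4 u^{a} \, du = 4 \left[\frac{u^{a+1}}{a+1}\right]_0^1 = \frac{4}{a + 1}.$$

Integrating with respect to $a$ gives $I(a) = \log{\left(\frac{81 \left(a + 1\right)^{4}}{10000} \right)} + C$.

At $a = \frac{7}{3}$ the integrand is identically $0$, so $I(\frac{7}{3}) = 0$. The closed form gives $0$, hence $C = 0$.

Setting $a = 5$:
$$I = \log{\left(\frac{6561}{625} \right)}.$$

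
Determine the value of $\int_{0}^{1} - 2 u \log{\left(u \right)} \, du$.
$\frac{1}{2}$

Begin with the known integral
$$J(a) = \int_{0}^{1} - 2 u^{a} \, du = - \frac{2}{a + 1}.$$

Differentiating under the integral sign brings down a factor of $\ln u$:
$$\frac{dJ}{da} = \int_{0}^{1} - 2 u^{a} \log{\left(u \right)} \, du = \frac{2}{\left(a + 1\right)^{2}}.$$

The integral on the left is $I$, so $I = \frac{2}{\left(a + 1\right)^{2}}$.

Setting $a = 1$:
$$I = \frac{1}{2}.$$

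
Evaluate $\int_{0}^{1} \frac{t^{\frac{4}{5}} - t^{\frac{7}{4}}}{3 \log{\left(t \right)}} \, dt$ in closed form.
$\log{\left(\frac{330^{\frac{2}{3}}}{55} \right)}$

Consider the one-parameter family: let $I(a) = \int_{0}^{1} \frac{- t^{\frac{7}{4}} + t^{a}}{3 \log{\left(t \right)}} \, dt$.

Since $\dfrac{\partial}{\partial a}\,t^{a} = t^{a} \ln t$, the $\ln t$ in the denominator cancels and
$$\frac{dI}{da} = \int_{0}^{1} \frac{1}{3} t^{a} \, dt = \frac{1}{3} \left[\frac{t^{a+1}}{a+1}\right]_0^1 = \frac{1}{3 \left(a + 1\right)}.$$

Integrating with respect to $a$ gives $I(a) = \log{\left(\frac{22^{\frac{2}{3}} \sqrt[3]{a + 1}}{11} \right)} + C$.

At $a = \frac{7}{4}$ the integrand is identically $0$, so $I(\frac{7}{4}) = 0$. The closed form gives $0$, hence $C = 0$.

Setting $a = \frac{4}{5}$:
$$I = \log{\left(\frac{330^{\frac{2}{3}}}{55} \right)}.$$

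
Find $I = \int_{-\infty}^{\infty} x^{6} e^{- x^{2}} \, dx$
$\frac{15 \sqrt{\pi}}{8}$

Consider the simpler parametrised integral
$$J(a) = \int_{-\infty}^{\infty} e^{- a x^{2}} \, dx = \frac{\sqrt{\pi}}{\sqrt{a}}.$$

Differentiating under the integral sign brings down a factor of $(-x^2)$:
$$\frac{dJ}{da} = \int_{-\infty}^{\infty} - x^{2} e^{- a x^{2}} \, dx = - \frac{\sqrt{\pi}}{2 a^{\frac{3}{2}}}.$$

Repeating $3$ times in total — each differentiation brings down another $(-x^2)$ — gives
$$\frac{d^{3}J}{da^{3}} = \int_{-\infty}^{\infty} - x^{6} e^{- a x^{2}} \, dx = - \frac{15 \sqrt{\pi}}{8 a^{\frac{7}{2}}},$$
and the integrand here is $(-1)^{3}$ times the target integrand, so $I = (-1)^{3}\,\frac{d^{3}J}{da^{3}} = \frac{15 \sqrt{\pi}}{8 a^{\frac{7}{2}}}$.

Setting $a = 1$:
$$I = \frac{15 \sqrt{\pi}}{8}.$$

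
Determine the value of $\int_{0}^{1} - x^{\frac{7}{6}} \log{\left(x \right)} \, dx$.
$\frac{36}{169}$

Start from the elementary integral
$$J(a) = \int_{0}^{1} - x^{a} \, dx = - \frac{1}{a + 1}.$$

Differentiating under the integral sign brings down a factor of $\ln x$:
$$\frac{dJ}{da} = \int_{0}^{1} - x^{a} \log{\left(x \right)} \, dx = \frac{1}{\left(a + 1\right)^{2}}.$$

The integral on the left is $I$, so $I = \frac{1}{\left(a + 1\right)^{2}}$.

Setting $a = \frac{7}{6}$:
$$I = \frac{36}{169}.$$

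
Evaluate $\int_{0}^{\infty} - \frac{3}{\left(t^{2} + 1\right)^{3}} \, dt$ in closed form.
$- \frac{9 \pi}{16}$

Begin with the known result
$$J(a) = \int_{0}^{\infty} - \frac{3}{a^{2} + t^{2}} \, dt = - \frac{3 \pi}{2 a}.$$

Differentiating under the integral sign with respect to $a$,
$$\frac{dJ}{da} = \int_{0}^{\infty} \frac{6 a}{\left(a^{2} + t^{2}\right)^{2}} \, dt = \frac{3 \pi}{2 a^{2}},$$
so $\int_{0}^{\infty} - \frac{3}{\left(a^{2} + t^{2}\right)^{2}} \, dt = - \frac{3 \pi}{4 a^{3}}$.

Repeating — each differentiation of $1/(t^2+a^2)^j$ produces $-2ja/(t^2+a^2)^{j+1}$ — and dividing through by $-2ja$ at each step yields, after $2$ differentiations in total,
$$\int_{0}^{\infty} - \frac{3}{\left(a^{2} + t^{2}\right)^{3}} \, dt = - \frac{9 \pi}{16 a^{5}}.$$

Setting $a = 1$:
$$I = - \frac{9 \pi}{16}.$$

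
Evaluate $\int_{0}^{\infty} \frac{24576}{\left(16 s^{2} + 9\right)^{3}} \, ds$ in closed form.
$\frac{128 \pi}{27}$

Begin with the known result
$$J(a) = \int_{0}^{\infty} \frac{6}{a^{2} + s^{2}} \, ds = \frac{3 \pi}{a}.$$

Differentiating under the integral sign with respect to $a$,
$$\frac{dJ}{da} = \int_{0}^{\infty} - \frac{12 a}{\left(a^{2} + s^{2}\right)^{2}} \, ds = - \frac{3 \pi}{a^{2}},$$
so $\int_{0}^{\infty} \frac{6}{\left(a^{2} + s^{2}\right)^{2}} \, ds = \frac{3 \pi}{2 a^{3}}$.

Repeating — each differentiation of $1/(s^2+a^2)^j$ produces $-2ja/(s^2+a^2)^{j+1}$ — and dividing through by $-2ja$ at each step yields, after $2$ differentiations in total,
$$\int_{0}^{\infty} \frac{6}{\left(a^{2} + s^{2}\right)^{3}} \, ds = \frac{9 \pi}{8 a^{5}}.$$

Setting $a = \frac{3}{4}$:
$$I = \frac{128 \pi}{27}.$$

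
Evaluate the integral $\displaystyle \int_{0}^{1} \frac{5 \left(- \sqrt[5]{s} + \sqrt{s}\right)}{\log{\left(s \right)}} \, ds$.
$- \log{\left(\frac{1024}{3125} \right)}$

Replace the exponent $\frac{1}{5}$ by a parameter $a$: let $I(a) = \int_{0}^{1} \frac{5 \left(\sqrt{s} - s^{a}\right)}{\log{\left(s \right)}} \, ds$.

Since $\dfrac{\partial}{\partial a}\,s^{a} = s^{a} \ln s$, the $\ln s$ in the denominator cancels and
$$\frac{dI}{da} = \int_{0}^{1} -5 s^{a} \, ds = -5 \left[\frac{s^{a+1}}{a+1}\right]_0^1 = - \frac{5}{a + 1}.$$

Integrating with respect to $a$ gives $I(a) = - \log{\left(\frac{32 \left(a + 1\right)^{5}}{243} \right)} + C$.

At $a = \frac{1}{2}$ the integrand is identically $0$, so $I(\frac{1}{2}) = 0$. The closed form gives $0$, hence $C = 0$.

Setting $a = \frac{1}{5}$:
$$I = - \log{\left(\frac{1024}{3125} \right)}.$$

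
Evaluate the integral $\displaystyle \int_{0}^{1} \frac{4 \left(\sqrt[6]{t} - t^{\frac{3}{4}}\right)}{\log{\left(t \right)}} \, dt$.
$- \log{\left(\frac{81}{16} \right)}$

Replace the exponent $\frac{3}{4}$ by a parameter $a$: let $I(a) = \int_{0}^{1} \frac{4 \left(\sqrt[6]{t} - t^{a}\right)}{\log{\left(t \right)}} \, dt$.

Since $\dfrac{\partial}{\partial a}\,t^{a} = t^{a} \ln t$, the $\ln t$ in the denominator cancels and
$$\frac{dI}{da} = \int_{0}^{1} -4 t^{a} \, dt = -4 \left[\frac{t^{a+1}}{a+1}\right]_0^1 = - \frac{4}{a + 1}.$$

Integrating with respect to $a$ gives $I(a) = - \log{\left(\frac{1296 \left(a + 1\right)^{4}}{2401} \right)} + C$.

At $a = \frac{1}{6}$ the integrand is identically $0$, so $I(\frac{1}{6}) = 0$. The closed form gives $0$, hence $C = 0$.

Setting $a = \frac{3}{4}$:
$$I = - \log{\left(\frac{81}{16} \right)}.$$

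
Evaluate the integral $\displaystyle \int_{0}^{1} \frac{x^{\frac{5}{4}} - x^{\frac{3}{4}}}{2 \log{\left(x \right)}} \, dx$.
$- \frac{\log{\left(7 \right)}}{2} + \log{\left(3 \right)}$

Introduce a parameter $a$ in the exponent: let $I(a) = \int_{0}^{1} \frac{x^{\frac{5}{4}} - x^{a}}{2 \log{\left(x \right)}} \, dx$.

Since $\dfrac{\partial}{\partial a}\,x^{a} = x^{a} \ln x$, the $\ln x$ in the denominator cancels and
$$\frac{dI}{da} = \int_{0}^{1} - \frac{1}{2} x^{a} \, dx = - \frac{1}{2} \left[\frac{x^{a+1}}{a+1}\right]_0^1 = - \frac{1}{2 a + 2}.$$

Integrating with respect to $a$ gives $I(a) = - \frac{\log{\left(a + 1 \right)}}{2} - \log{\left(2 \right)} + \log{\left(3 \right)} + C$.

At $a = \frac{5}{4}$ the integrand is identically $0$, so $I(\frac{5}{4}) = 0$. The closed form gives $0$, hence $C = 0$.

Setting $a = \frac{3}{4}$:
$$I = - \frac{\log{\left(7 \right)}}{2} + \log{\left(3 \right)}.$$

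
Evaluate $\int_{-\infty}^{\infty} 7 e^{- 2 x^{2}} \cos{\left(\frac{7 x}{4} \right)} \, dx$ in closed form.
$\frac{7 \sqrt{2} \sqrt{\pi}}{2 e^{\frac{49}{128}}}$

Define $I(b) = \int_{-\infty}^{\infty} 7 e^{- 2 x^{2}} \cos{\left(b x \right)} \, dx$.

Differentiating under the integral sign,
$$I'(b) = \int_{-\infty}^{\infty} - 7 x e^{- 2 x^{2}} \sin{\left(b x \right)} \, dx.$$

Integrate $\int_{-\infty}^{\infty} x \sin(b x)\, e^{- 2 x^{2}}\, dx$ by parts with $u = \sin(b x)$ and $dv = x\, e^{- 2 x^{2}}\, dx$, giving $v = - \frac{e^{- 2 x^{2}}}{4}$. The boundary term vanishes and
$$\int_{-\infty}^{\infty} x \sin(b x)\, e^{- 2 x^{2}}\, dx = \frac{b}{4} \int_{-\infty}^{\infty} \cos(b x)\, e^{- 2 x^{2}}\, dx,$$
so $I'(b) = - \frac{b}{4}\, I(b)$.

This is a separable first-order ODE; solving with the initial condition $I(0) = \int_{-\infty}^{\infty} 7 e^{- 2 x^{2}}\,dx = \frac{7 \sqrt{2} \sqrt{\pi}}{2}$ gives
$$I(b) = \frac{7 \sqrt{2} \sqrt{\pi} e^{- \frac{b^{2}}{8}}}{2}.$$

Setting $b = \frac{7}{4}$:
$$I = \frac{7 \sqrt{2} \sqrt{\pi}}{2 e^{\frac{49}{128}}}.$$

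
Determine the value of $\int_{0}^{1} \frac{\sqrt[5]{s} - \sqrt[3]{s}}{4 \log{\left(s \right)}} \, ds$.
$- \frac{\log{\left(10 \right)}}{4} + \frac{\log{\left(3 \right)}}{2}$

Replace the exponent $\frac{1}{5}$ by a parameter $a$: let $I(a) = \int_{0}^{1} \frac{- \sqrt[3]{s} + s^{a}}{4 \log{\left(s \right)}} \, ds$.

Since $\dfrac{\partial}{\partial a}\,s^{a} = s^{a} \ln s$, the $\ln s$ in the denominator cancels and
$$\frac{dI}{da} = \int_{0}^{1} \frac{1}{4} s^{a} \, ds = \frac{1}{4} \left[\frac{s^{a+1}}{a+1}\right]_0^1 = \frac{1}{4 \left(a + 1\right)}.$$

Integrating with respect to $a$ gives $I(a) = \frac{\log{\left(a + 1 \right)}}{4} - \frac{\log{\left(2 \right)}}{2} + \frac{\log{\left(3 \right)}}{4} + C$.

At $a = \frac{1}{3}$ the integrand is identically $0$, so $I(\frac{1}{3}) = 0$. The closed form gives $0$, hence $C = 0$.

Setting $a = \frac{1}{5}$:
$$I = - \frac{\log{\left(10 \right)}}{4} + \frac{\log{\left(3 \right)}}{2}.$$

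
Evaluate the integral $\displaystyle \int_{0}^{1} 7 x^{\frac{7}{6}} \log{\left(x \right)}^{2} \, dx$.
$\frac{3024}{2197}$

Start from the elementary integral
$$J(a) = \int_{0}^{1} 7 x^{a} \, dx = \frac{7}{a + 1}.$$

Differentiating under the integral sign brings down a factor of $\ln x$:
$$\frac{dJ}{da} = \int_{0}^{1} 7 x^{a} \log{\left(x \right)} \, dx = - \frac{7}{\left(a + 1\right)^{2}}.$$

Repeating twice in total — each differentiation brings down another $\ln x$ — gives
$$\frac{d^{2}J}{da^{2}} = \int_{0}^{1} 7 x^{a} \log{\left(x \right)}^{2} \, dx = \frac{14}{\left(a + 1\right)^{3}},$$
and the integrand here is exactly the target integrand, so $I = \frac{14}{\left(a + 1\right)^{3}}$.

Setting $a = \frac{7}{6}$:
$$I = \frac{3024}{2197}.$$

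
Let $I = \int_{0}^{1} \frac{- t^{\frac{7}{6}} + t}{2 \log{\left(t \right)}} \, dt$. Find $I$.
$\log{\left(\frac{2 \sqrt{39}}{13} \right)}$

Replace the exponent $1$ by a parameter $a$: let $I(a) = \int_{0}^{1} \frac{- t^{\frac{7}{6}} + t^{a}}{2 \log{\left(t \right)}} \, dt$.

Since $\dfrac{\partial}{\partial a}\,t^{a} = t^{a} \ln t$, the $\ln t$ in the denominator cancels and
$$\frac{dI}{da} = \int_{0}^{1} \frac{1}{2} t^{a} \, dt = \frac{1}{2} \left[\frac{t^{a+1}}{a+1}\right]_0^1 = \frac{1}{2 \left(a + 1\right)}.$$

Integrating with respect to $a$ gives $I(a) = \log{\left(\frac{\sqrt{78} \sqrt{a + 1}}{13} \right)} + C$.

At $a = \frac{7}{6}$ the integrand is identically $0$, so $I(\frac{7}{6}) = 0$. The closed form gives $0$, hence $C = 0$.

Setting $a = 1$:
$$I = \log{\left(\frac{2 \sqrt{39}}{13} \right)}.$$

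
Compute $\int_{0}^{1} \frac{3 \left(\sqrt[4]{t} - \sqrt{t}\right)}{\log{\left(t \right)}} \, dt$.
$- \log{\left(\frac{216}{125} \right)}$

Consider the one-parameter family: let $I(a) = \int_{0}^{1} \frac{3 \left(\sqrt[4]{t} - t^{a}\right)}{\log{\left(t \right)}} \, dt$.

Since $\dfrac{\partial}{\partial a}\,t^{a} = t^{a} \ln t$, the $\ln t$ in the denominator cancels and
$$\frac{dI}{da} = \int_{0}^{1} -3 t^{a} \, dt = -3 \left[\frac{t^{a+1}}{a+1}\right]_0^1 = - \frac{3}{a + 1}.$$

Integrating with respect to $a$ gives $I(a) = - \log{\left(\frac{64 \left(a + 1\right)^{3}}{125} \right)} + C$.

At $a = \frac{1}{4}$ the integrand is identically $0$, so $I(\frac{1}{4}) = 0$. The closed form gives $0$, hence $C = 0$.

Setting $a = \frac{1}{2}$:
$$I = - \log{\left(\frac{216}{125} \right)}.$$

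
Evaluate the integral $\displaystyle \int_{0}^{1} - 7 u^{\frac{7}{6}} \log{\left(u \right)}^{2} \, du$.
$- \frac{3024}{2197}$

Consider the simpler parametrised integral
$$J(a) = \int_{0}^{1} - 7 u^{a} \, du = - \frac{7}{a + 1}.$$

Differentiating under the integral sign brings down a factor of $\ln u$:
$$\frac{dJ}{da} = \int_{0}^{1} - 7 u^{a} \log{\left(u \right)} \, du = \frac{7}{\left(a + 1\right)^{2}}.$$

Repeating twice in total — each differentiation brings down another $\ln u$ — gives
$$\frac{d^{2}J}{da^{2}} = \int_{0}^{1} - 7 u^{a} \log{\left(u \right)}^{2} \, du = - \frac{14}{\left(a + 1\right)^{3}},$$
and the integrand here is exactly the target integrand, so $I = - \frac{14}{\left(a + 1\right)^{3}}$.

Setting $a = \frac{7}{6}$:
$$I = - \frac{3024}{2197}.$$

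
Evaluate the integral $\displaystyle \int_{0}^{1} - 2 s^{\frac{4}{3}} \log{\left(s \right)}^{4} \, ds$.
$- \frac{11664}{16807}$

Start from the elementary integral
$$J(a) = \int_{0}^{1} - 2 s^{a} \, ds = - \frac{2}{a + 1}.$$

Differentiating under the integral sign brings down a factor of $\ln s$:
$$\frac{dJ}{da} = \int_{0}^{1} - 2 s^{a} \log{\left(s \right)} \, ds = \frac{2}{\left(a + 1\right)^{2}}.$$

Repeating $4$ times in total — each differentiation brings down another $\ln s$ — gives
$$\frac{d^{4}J}{da^{4}} = \int_{0}^{1} - 2 s^{a} \log{\left(s \right)}^{4} \, ds = - \frac{48}{\left(a + 1\right)^{5}},$$
and the integrand here is exactly the target integrand, so $I = - \frac{48}{\left(a + 1\right)^{5}}$.

Setting $a = \frac{4}{3}$:
$$I = - \frac{11664}{16807}.$$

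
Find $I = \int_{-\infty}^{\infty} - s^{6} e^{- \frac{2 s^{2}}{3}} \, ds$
$- \frac{405 \sqrt{6} \sqrt{\pi}}{128}$

Start from the elementary integral
$$J(a) = \int_{-\infty}^{\infty} - e^{- a s^{2}} \, ds = - \frac{\sqrt{\pi}}{\sqrt{a}}.$$

Differentiating under the integral sign brings down a factor of $(-s^2)$:
$$\frac{dJ}{da} = \int_{-\infty}^{\infty} s^{2} e^{- a s^{2}} \, ds = \frac{\sqrt{\pi}}{2 a^{\frac{3}{2}}}.$$

Repeating $3$ times in total — each differentiation brings down another $(-s^2)$ — gives
$$\frac{d^{3}J}{da^{3}} = \int_{-\infty}^{\infty} s^{6} e^{- a s^{2}} \, ds = \frac{15 \sqrt{\pi}}{8 a^{\frac{7}{2}}},$$
and the integrand here is $(-1)^{3}$ times the target integrand, so $I = (-1)^{3}\,\frac{d^{3}J}{da^{3}} = - \frac{15 \sqrt{\pi}}{8 a^{\frac{7}{2}}}$.

Setting $a = \frac{2}{3}$:
$$I = - \frac{405 \sqrt{6} \sqrt{\pi}}{128}.$$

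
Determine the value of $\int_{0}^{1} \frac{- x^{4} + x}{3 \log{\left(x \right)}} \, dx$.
$- \frac{\log{\left(5 \right)}}{3} + \frac{\log{\left(2 \right)}}{3}$

Replace the exponent $1$ by a parameter $a$: let $I(a) = \int_{0}^{1} \frac{- x^{4} + x^{a}}{3 \log{\left(x \right)}} \, dx$.

Since $\dfrac{\partial}{\partial a}\,x^{a} = x^{a} \ln x$, the $\ln x$ in the denominator cancels and
$$\frac{dI}{da} = \int_{0}^{1} \frac{1}{3} x^{a} \, dx = \frac{1}{3} \left[\frac{x^{a+1}}{a+1}\right]_0^1 = \frac{1}{3 \left(a + 1\right)}.$$

Integrating with respect to $a$ gives $I(a) = \frac{\log{\left(a + 1 \right)}}{3} - \frac{\log{\left(5 \right)}}{3} + C$.

At $a = 4$ the integrand is identically $0$, so $I(4) = 0$. The closed form gives $0$, hence $C = 0$.

Setting $a = 1$:
$$I = - \frac{\log{\left(5 \right)}}{3} + \frac{\log{\left(2 \right)}}{3}.$$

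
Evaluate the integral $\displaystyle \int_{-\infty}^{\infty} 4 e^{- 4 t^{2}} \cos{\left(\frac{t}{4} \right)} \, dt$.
$\frac{2 \sqrt{\pi}}{e^{\frac{1}{256}}}$

Define $I(b) = \int_{-\infty}^{\infty} 4 e^{- 4 t^{2}} \cos{\left(b t \right)} \, dt$.

Differentiating under the integral sign,
$$I'(b) = \int_{-\infty}^{\infty} - 4 t e^{- 4 t^{2}} \sin{\left(b t \right)} \, dt.$$

Integrate $\int_{-\infty}^{\infty} t \sin(b t)\, e^{- 4 t^{2}}\, dt$ by parts with $u = \sin(b t)$ and $dv = t\, e^{- 4 t^{2}}\, dt$, giving $v = - \frac{e^{- 4 t^{2}}}{8}$. The boundary term vanishes and
$$\int_{-\infty}^{\infty} t \sin(b t)\, e^{- 4 t^{2}}\, dt = \frac{b}{8} \int_{-\infty}^{\infty} \cos(b t)\, e^{- 4 t^{2}}\, dt,$$
so $I'(b) = - \frac{b}{8}\, I(b)$.

This is a separable first-order ODE; solving with the initial condition $I(0) = \int_{-\infty}^{\infty} 4 e^{- 4 t^{2}}\,dt = 2 \sqrt{\pi}$ gives
$$I(b) = 2 \sqrt{\pi} e^{- \frac{b^{2}}{16}}.$$

Setting $b = \frac{1}{4}$:
$$I = \frac{2 \sqrt{\pi}}{e^{\frac{1}{256}}}.$$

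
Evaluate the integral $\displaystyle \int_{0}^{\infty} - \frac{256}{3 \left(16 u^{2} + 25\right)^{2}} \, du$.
$- \frac{16 \pi}{375}$

Start from the standard arctangent integral
$$J(a) = \int_{0}^{\infty} - \frac{1}{3 \left(a^{2} + u^{2}\right)} \, du = - \frac{\pi}{6 a}.$$

Differentiating under the integral sign with respect to $a$,
$$\frac{dJ}{da} = \int_{0}^{\infty} \frac{2 a}{3 \left(a^{2} + u^{2}\right)^{2}} \, du = \frac{\pi}{6 a^{2}},$$
so $\int_{0}^{\infty} - \frac{1}{3 \left(a^{2} + u^{2}\right)^{2}} \, du = - \frac{\pi}{12 a^{3}}$.

Setting $a = \frac{5}{4}$:
$$I = - \frac{16 \pi}{375}.$$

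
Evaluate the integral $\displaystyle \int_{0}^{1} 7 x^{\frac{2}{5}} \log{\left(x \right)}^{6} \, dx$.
$\frac{56250000}{117649}$

Begin with the known integral
$$J(a) = \int_{0}^{1} 7 x^{a} \, dx = \frac{7}{a + 1}.$$

Differentiating under the integral sign brings down a factor of $\ln x$:
$$\frac{dJ}{da} = \int_{0}^{1} 7 x^{a} \log{\left(x \right)} \, dx = - \frac{7}{\left(a + 1\right)^{2}}.$$

Repeating $6$ times in total — each differentiation brings down another $\ln x$ — gives
$$\frac{d^{6}J}{da^{6}} = \int_{0}^{1} 7 x^{a} \log{\left(x \right)}^{6} \, dx = \frac{5040}{\left(a + 1\right)^{7}},$$
and the integrand here is exactly the target integrand, so $I = \frac{5040}{\left(a + 1\right)^{7}}$.

Setting $a = \frac{2}{5}$:
$$I = \frac{56250000}{117649}.$$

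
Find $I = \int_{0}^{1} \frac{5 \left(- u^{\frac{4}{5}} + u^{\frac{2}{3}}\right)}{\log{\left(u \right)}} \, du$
$\log{\left(\frac{9765625}{14348907} \right)}$

Replace the exponent $\frac{2}{3}$ by a parameter $a$: let $I(a) = \int_{0}^{1} \frac{5 \left(- u^{\frac{4}{5}} + u^{a}\right)}{\log{\left(u \right)}} \, du$.

Since $\dfrac{\partial}{\partial a}\,u^{a} = u^{a} \ln u$, the $\ln u$ in the denominator cancels and
$$\frac{dI}{da} = \int_{0}^{1} 5 u^{a} \, du = 5 \left[\frac{u^{a+1}}{a+1}\right]_0^1 = \frac{5}{a + 1}.$$

Integrating with respect to $a$ gives $I(a) = \log{\left(\frac{3125 \left(a + 1\right)^{5}}{59049} \right)} + C$.

At $a = \frac{4}{5}$ the integrand is identically $0$, so $I(\frac{4}{5}) = 0$. The closed form gives $0$, hence $C = 0$.

Setting $a = \frac{2}{3}$:
$$I = \log{\left(\frac{9765625}{14348907} \right)}.$$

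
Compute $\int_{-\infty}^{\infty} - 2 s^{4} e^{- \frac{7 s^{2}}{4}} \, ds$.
$- \frac{48 \sqrt{7} \sqrt{\pi}}{343}$

Start from the elementary integral
$$J(a) = \int_{-\infty}^{\infty} - 2 e^{- a s^{2}} \, ds = - \frac{2 \sqrt{\pi}}{\sqrt{a}}.$$

Differentiating under the integral sign brings down a factor of $(-s^2)$:
$$\frac{dJ}{da} = \int_{-\infty}^{\infty} 2 s^{2} e^{- a s^{2}} \, ds = \frac{\sqrt{\pi}}{a^{\frac{3}{2}}}.$$

Repeating twice in total — each differentiation brings down another $(-s^2)$ — gives
$$\frac{d^{2}J}{da^{2}} = \int_{-\infty}^{\infty} - 2 s^{4} e^{- a s^{2}} \, ds = - \frac{3 \sqrt{\pi}}{2 a^{\frac{5}{2}}},$$
and the integrand here is exactly the target integrand, so $I = - \frac{3 \sqrt{\pi}}{2 a^{\frac{5}{2}}}$.

Setting $a = \frac{7}{4}$:
$$I = - \frac{48 \sqrt{7} \sqrt{\pi}}{343}.$$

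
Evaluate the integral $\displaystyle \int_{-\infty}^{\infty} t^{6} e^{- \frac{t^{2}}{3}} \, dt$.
$\frac{405 \sqrt{3} \sqrt{\pi}}{8}$

Consider the simpler parametrised integral
$$J(a) = \int_{-\infty}^{\infty} e^{- a t^{2}} \, dt = \frac{\sqrt{\pi}}{\sqrt{a}}.$$

Differentiating under the integral sign brings down a factor of $(-t^2)$:
$$\frac{dJ}{da} = \int_{-\infty}^{\infty} - t^{2} e^{- a t^{2}} \, dt = - \frac{\sqrt{\pi}}{2 a^{\frac{3}{2}}}.$$

Repeating $3$ times in total — each differentiation brings down another $(-t^2)$ — gives
$$\frac{d^{3}J}{da^{3}} = \int_{-\infty}^{\infty} - t^{6} e^{- a t^{2}} \, dt = - \frac{15 \sqrt{\pi}}{8 a^{\frac{7}{2}}},$$
and the integrand here is $(-1)^{3}$ times the target integrand, so $I = (-1)^{3}\,\frac{d^{3}J}{da^{3}} = \frac{15 \sqrt{\pi}}{8 a^{\frac{7}{2}}}$.

Setting $a = \frac{1}{3}$:
$$I = \frac{405 \sqrt{3} \sqrt{\pi}}{8}.$$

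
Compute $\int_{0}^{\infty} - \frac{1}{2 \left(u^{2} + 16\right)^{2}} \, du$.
$- \frac{\pi}{512}$

Recall the elementary integral
$$J(a) = \int_{0}^{\infty} - \frac{1}{2 \left(a^{2} + u^{2}\right)} \, du = - \frac{\pi}{4 a}.$$

Differentiating under the integral sign with respect to $a$,
$$\frac{dJ}{da} = \int_{0}^{\infty} \frac{a}{\left(a^{2} + u^{2}\right)^{2}} \, du = \frac{\pi}{4 a^{2}},$$
so $\int_{0}^{\infty} - \frac{1}{2 \left(a^{2} + u^{2}\right)^{2}} \, du = - \frac{\pi}{8 a^{3}}$.

Setting $a = 4$:
$$I = - \frac{\pi}{512}.$$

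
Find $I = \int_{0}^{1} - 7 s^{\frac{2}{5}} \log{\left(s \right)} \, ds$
$\frac{25}{7}$

Begin with the known integral
$$J(a) = \int_{0}^{1} - 7 s^{a} \, ds = - \frac{7}{a + 1}.$$

Differentiating under the integral sign brings down a factor of $\ln s$:
$$\frac{dJ}{da} = \int_{0}^{1} - 7 s^{a} \log{\left(s \right)} \, ds = \frac{7}{\left(a + 1\right)^{2}}.$$

The integral on the left is $I$, so $I = \frac{7}{\left(a + 1\right)^{2}}$.

Setting $a = \frac{2}{5}$:
$$I = \frac{25}{7}.$$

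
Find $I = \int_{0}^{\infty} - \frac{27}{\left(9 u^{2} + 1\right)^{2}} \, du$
$- \frac{9 \pi}{4}$

Start from the standard arctangent integral
$$J(a) = \int_{0}^{\infty} - \frac{1}{3 \left(a^{2} + u^{2}\right)} \, du = - \frac{\pi}{6 a}.$$

Differentiating under the integral sign with respect to $a$,
$$\frac{dJ}{da} = \int_{0}^{\infty} \frac{2 a}{3 \left(a^{2} + u^{2}\right)^{2}} \, du = \frac{\pi}{6 a^{2}},$$
so $\int_{0}^{\infty} - \frac{1}{3 \left(a^{2} + u^{2}\right)^{2}} \, du = - \frac{\pi}{12 a^{3}}$.

Setting $a = \frac{1}{3}$:
$$I = - \frac{9 \pi}{4}.$$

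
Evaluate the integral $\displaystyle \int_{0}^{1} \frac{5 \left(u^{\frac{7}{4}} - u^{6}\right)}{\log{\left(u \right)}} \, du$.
$- \log{\left(\frac{17210368}{161051} \right)}$

Consider the one-parameter family: let $I(a) = \int_{0}^{1} \frac{5 \left(u^{\frac{7}{4}} - u^{a}\right)}{\log{\left(u \right)}} \, du$.

Since $\dfrac{\partial}{\partial a}\,u^{a} = u^{a} \ln u$, the $\ln u$ in the denominator cancels and
$$\frac{dI}{da} = \int_{0}^{1} -5 u^{a} \, du = -5 \left[\frac{u^{a+1}}{a+1}\right]_0^1 = - \frac{5}{a + 1}.$$

Integrating with respect to $a$ gives $I(a) = - \log{\left(\frac{1024 \left(a + 1\right)^{5}}{161051} \right)} + C$.

At $a = \frac{7}{4}$ the integrand is identically $0$, so $I(\frac{7}{4}) = 0$. The closed form gives $0$, hence $C = 0$.

Setting $a = 6$:
$$I = - \log{\left(\frac{17210368}{161051} \right)}.$$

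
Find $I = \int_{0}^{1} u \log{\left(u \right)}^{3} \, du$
$- \frac{3}{8}$

Consider the simpler parametrised integral
$$J(a) = \int_{0}^{1} u^{a} \, du = \frac{1}{a + 1}.$$

Differentiating under the integral sign brings down a factor of $\ln u$:
$$\frac{dJ}{da} = \int_{0}^{1} u^{a} \log{\left(u \right)} \, du = - \frac{1}{\left(a + 1\right)^{2}}.$$

Repeating $3$ times in total — each differentiation brings down another $\ln u$ — gives
$$\frac{d^{3}J}{da^{3}} = \int_{0}^{1} u^{a} \log{\left(u \right)}^{3} \, du = - \frac{6}{\left(a + 1\right)^{4}},$$
and the integrand here is exactly the target integrand, so $I = - \frac{6}{\left(a + 1\right)^{4}}$.

Setting $a = 1$:
$$I = - \frac{3}{8}.$$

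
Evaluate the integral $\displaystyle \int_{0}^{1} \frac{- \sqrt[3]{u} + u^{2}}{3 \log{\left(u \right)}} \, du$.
$- \frac{2 \log{\left(2 \right)}}{3} + \frac{2 \log{\left(3 \right)}}{3}$

Consider the one-parameter family: let $I(a) = \int_{0}^{1} \frac{u^{2} - u^{a}}{3 \log{\left(u \right)}} \, du$.

Since $\dfrac{\partial}{\partial a}\,u^{a} = u^{a} \ln u$, the $\ln u$ in the denominator cancels and
$$\frac{dI}{da} = \int_{0}^{1} - \frac{1}{3} u^{a} \, du = - \frac{1}{3} \left[\frac{u^{a+1}}{a+1}\right]_0^1 = - \frac{1}{3 a + 3}.$$

Integrating with respect to $a$ gives $I(a) = - \frac{\log{\left(a + 1 \right)}}{3} + \frac{\log{\left(3 \right)}}{3} + C$.

At $a = 2$ the integrand is identically $0$, so $I(2) = 0$. The closed form gives $0$, hence $C = 0$.

Setting $a = \frac{1}{3}$:
$$I = - \frac{2 \log{\left(2 \right)}}{3} + \frac{2 \log{\left(3 \right)}}{3}.$$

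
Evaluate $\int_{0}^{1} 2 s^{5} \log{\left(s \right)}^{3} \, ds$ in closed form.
$- \frac{1}{108}$

Consider the simpler parametrised integral
$$J(a) = \int_{0}^{1} 2 s^{a} \, ds = \frac{2}{a + 1}.$$

Differentiating under the integral sign brings down a factor of $\ln s$:
$$\frac{dJ}{da} = \int_{0}^{1} 2 s^{a} \log{\left(s \right)} \, ds = - \frac{2}{\left(a + 1\right)^{2}}.$$

Repeating $3$ times in total — each differentiation brings down another $\ln s$ — gives
$$\frac{d^{3}J}{da^{3}} = \int_{0}^{1} 2 s^{a} \log{\left(s \right)}^{3} \, ds = - \frac{12}{\left(a + 1\right)^{4}},$$
and the integrand here is exactly the target integrand, so $I = - \frac{12}{\left(a + 1\right)^{4}}$.

Setting $a = 5$:
$$I = - \frac{1}{108}.$$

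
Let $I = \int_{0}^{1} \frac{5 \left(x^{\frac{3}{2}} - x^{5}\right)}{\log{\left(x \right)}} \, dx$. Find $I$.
$- \log{\left(\frac{248832}{3125} \right)}$

Replace the exponent $5$ by a parameter $a$: let $I(a) = \int_{0}^{1} \frac{5 \left(x^{\frac{3}{2}} - x^{a}\right)}{\log{\left(x \right)}} \, dx$.

Since $\dfrac{\partial}{\partial a}\,x^{a} = x^{a} \ln x$, the $\ln x$ in the denominator cancels and
$$\frac{dI}{da} = \int_{0}^{1} -5 x^{a} \, dx = -5 \left[\frac{x^{a+1}}{a+1}\right]_0^1 = - \frac{5}{a + 1}.$$

Integrating with respect to $a$ gives $I(a) = - \log{\left(\frac{32 \left(a + 1\right)^{5}}{3125} \right)} + C$.

At $a = \frac{3}{2}$ the integrand is identically $0$, so $I(\frac{3}{2}) = 0$. The closed form gives $0$, hence $C = 0$.

Setting $a = 5$:
$$I = - \log{\left(\frac{248832}{3125} \right)}.$$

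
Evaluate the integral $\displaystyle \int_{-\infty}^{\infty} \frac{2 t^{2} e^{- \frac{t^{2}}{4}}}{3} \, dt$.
$\frac{8 \sqrt{\pi}}{3}$

Consider the simpler parametrised integral
$$J(a) = \int_{-\infty}^{\infty} \frac{2 e^{- a t^{2}}}{3} \, dt = \frac{2 \sqrt{\pi}}{3 \sqrt{a}}.$$

Differentiating under the integral sign brings down a factor of $(-t^2)$:
$$\frac{dJ}{da} = \int_{-\infty}^{\infty} - \frac{2 t^{2} e^{- a t^{2}}}{3} \, dt = - \frac{\sqrt{\pi}}{3 a^{\frac{3}{2}}}.$$

The integral on the left is $-I$, so $I = \frac{\sqrt{\pi}}{3 a^{\frac{3}{2}}}$.

Setting $a = \frac{1}{4}$:
$$I = \frac{8 \sqrt{\pi}}{3}.$$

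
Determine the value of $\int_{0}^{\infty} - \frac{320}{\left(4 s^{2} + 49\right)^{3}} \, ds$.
$- \frac{30 \pi}{16807}$

Start from the standard arctangent integral
$$J(a) = \int_{0}^{\infty} - \frac{5}{a^{2} + s^{2}} \, ds = - \frac{5 \pi}{2 a}.$$

Differentiating under the integral sign with respect to $a$,
$$\frac{dJ}{da} = \int_{0}^{\infty} \frac{10 a}{\left(a^{2} + s^{2}\right)^{2}} \, ds = \frac{5 \pi}{2 a^{2}},$$
so $\int_{0}^{\infty} - \frac{5}{\left(a^{2} + s^{2}\right)^{2}} \, ds = - \frac{5 \pi}{4 a^{3}}$.

Repeating — each differentiation of $1/(s^2+a^2)^j$ produces $-2ja/(s^2+a^2)^{j+1}$ — and dividing through by $-2ja$ at each step yields, after $2$ differentiations in total,
$$\int_{0}^{\infty} - \frac{5}{\left(a^{2} + s^{2}\right)^{3}} \, ds = - \frac{15 \pi}{16 a^{5}}.$$

Setting $a = \frac{7}{2}$:
$$I = - \frac{30 \pi}{16807}.$$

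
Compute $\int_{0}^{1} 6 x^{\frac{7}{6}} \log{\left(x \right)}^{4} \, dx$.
$\frac{1119744}{371293}$

Begin with the known integral
$$J(a) = \int_{0}^{1} 6 x^{a} \, dx = \frac{6}{a + 1}.$$

Differentiating under the integral sign brings down a factor of $\ln x$:
$$\frac{dJ}{da} = \int_{0}^{1} 6 x^{a} \log{\left(x \right)} \, dx = - \frac{6}{\left(a + 1\right)^{2}}.$$

Repeating $4$ times in total — each differentiation brings down another $\ln x$ — gives
$$\frac{d^{4}J}{da^{4}} = \int_{0}^{1} 6 x^{a} \log{\left(x \right)}^{4} \, dx = \frac{144}{\left(a + 1\right)^{5}},$$
and the integrand here is exactly the target integrand, so $I = \frac{144}{\left(a + 1\right)^{5}}$.

Setting $a = \frac{7}{6}$:
$$I = \frac{1119744}{371293}.$$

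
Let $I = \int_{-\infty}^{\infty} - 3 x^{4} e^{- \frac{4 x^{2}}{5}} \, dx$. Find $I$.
$- \frac{225 \sqrt{5} \sqrt{\pi}}{128}$

Begin with the known integral
$$J(a) = \int_{-\infty}^{\infty} - 3 e^{- a x^{2}} \, dx = - \frac{3 \sqrt{\pi}}{\sqrt{a}}.$$

Differentiating under the integral sign brings down a factor of $(-x^2)$:
$$\frac{dJ}{da} = \int_{-\infty}^{\infty} 3 x^{2} e^{- a x^{2}} \, dx = \frac{3 \sqrt{\pi}}{2 a^{\frac{3}{2}}}.$$

Repeating twice in total — each differentiation brings down another $(-x^2)$ — gives
$$\frac{d^{2}J}{da^{2}} = \int_{-\infty}^{\infty} - 3 x^{4} e^{- a x^{2}} \, dx = - \frac{9 \sqrt{\pi}}{4 a^{\frac{5}{2}}},$$
and the integrand here is exactly the target integrand, so $I = - \frac{9 \sqrt{\pi}}{4 a^{\frac{5}{2}}}$.

Setting $a = \frac{4}{5}$:
$$I = - \frac{225 \sqrt{5} \sqrt{\pi}}{128}.$$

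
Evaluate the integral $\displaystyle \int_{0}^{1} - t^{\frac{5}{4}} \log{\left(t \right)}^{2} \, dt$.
$- \frac{128}{729}$

Start from the elementary integral
$$J(a) = \int_{0}^{1} - t^{a} \, dt = - \frac{1}{a + 1}.$$

Differentiating under the integral sign brings down a factor of $\ln t$:
$$\frac{dJ}{da} = \int_{0}^{1} - t^{a} \log{\left(t \right)} \, dt = \frac{1}{\left(a + 1\right)^{2}}.$$

Repeating twice in total — each differentiation brings down another $\ln t$ — gives
$$\frac{d^{2}J}{da^{2}} = \int_{0}^{1} - t^{a} \log{\left(t \right)}^{2} \, dt = - \frac{2}{\left(a + 1\right)^{3}},$$
and the integrand here is exactly the target integrand, so $I = - \frac{2}{\left(a + 1\right)^{3}}$.

Setting $a = \frac{5}{4}$:
$$I = - \frac{128}{729}.$$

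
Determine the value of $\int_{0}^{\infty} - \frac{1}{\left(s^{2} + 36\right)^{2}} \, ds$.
$- \frac{\pi}{864}$

Start from the standard arctangent integral
$$J(a) = \int_{0}^{\infty} - \frac{1}{a^{2} + s^{2}} \, ds = - \frac{\pi}{2 a}.$$

Differentiating under the integral sign with respect to $a$,
$$\frac{dJ}{da} = \int_{0}^{\infty} \frac{2 a}{\left(a^{2} + s^{2}\right)^{2}} \, ds = \frac{\pi}{2 a^{2}},$$
so $\int_{0}^{\infty} - \frac{1}{\left(a^{2} + s^{2}\right)^{2}} \, ds = - \frac{\pi}{4 a^{3}}$.

Setting $a = 6$:
$$I = - \frac{\pi}{864}.$$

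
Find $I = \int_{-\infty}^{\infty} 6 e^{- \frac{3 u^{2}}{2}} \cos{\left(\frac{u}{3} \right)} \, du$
$\frac{2 \sqrt{6} \sqrt{\pi}}{e^{\frac{1}{54}}}$

Treat the cosine frequency as a parameter and define $I(b) = \int_{-\infty}^{\infty} 6 e^{- \frac{3 u^{2}}{2}} \cos{\left(b u \right)} \, du$.

Differentiating under the integral sign,
$$I'(b) = \int_{-\infty}^{\infty} - 6 u e^{- \frac{3 u^{2}}{2}} \sin{\left(b u \right)} \, du.$$

Integrate $\int_{-\infty}^{\infty} u \sin(b u)\, e^{- \frac{3 u^{2}}{2}}\, du$ by parts with $w = \sin(b u)$ and $dv = u\, e^{- \frac{3 u^{2}}{2}}\, du$, giving $v = - \frac{e^{- \frac{3 u^{2}}{2}}}{3}$. The boundary term vanishes and
$$\int_{-\infty}^{\infty} u \sin(b u)\, e^{- \frac{3 u^{2}}{2}}\, du = \frac{b}{3} \int_{-\infty}^{\infty} \cos(b u)\, e^{- \frac{3 u^{2}}{2}}\, du,$$
so $I'(b) = - \frac{b}{3}\, I(b)$.

This is a separable first-order ODE; solving with the initial condition $I(0) = \int_{-\infty}^{\infty} 6 e^{- \frac{3 u^{2}}{2}}\,du = 2 \sqrt{6} \sqrt{\pi}$ gives
$$I(b) = 2 \sqrt{6} \sqrt{\pi} e^{- \frac{b^{2}}{6}}.$$

Setting $b = \frac{1}{3}$:
$$I = \frac{2 \sqrt{6} \sqrt{\pi}}{e^{\frac{1}{54}}}.$$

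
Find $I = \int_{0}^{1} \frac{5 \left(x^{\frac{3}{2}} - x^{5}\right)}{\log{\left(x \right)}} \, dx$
$\log{\left(\frac{3125}{248832} \right)}$

Consider the one-parameter family: let $I(a) = \int_{0}^{1} \frac{5 \left(- x^{5} + x^{a}\right)}{\log{\left(x \right)}} \, dx$.

Since $\dfrac{\partial}{\partial a}\,x^{a} = x^{a} \ln x$, the $\ln x$ in the denominator cancels and
$$\frac{dI}{da} = \int_{0}^{1} 5 x^{a} \, dx = 5 \left[\frac{x^{a+1}}{a+1}\right]_0^1 = \frac{5}{a + 1}.$$

Integrating with respect to $a$ gives $I(a) = \log{\left(\frac{\left(a + 1\right)^{5}}{7776} \right)} + C$.

At $a = 5$ the integrand is identically $0$, so $I(5) = 0$. The closed form gives $0$, hence $C = 0$.

Setting $a = \frac{3}{2}$:
$$I = \log{\left(\frac{3125}{248832} \right)}.$$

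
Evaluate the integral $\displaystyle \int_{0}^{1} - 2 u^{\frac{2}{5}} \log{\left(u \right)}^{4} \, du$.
$- \frac{150000}{16807}$

Begin with the known integral
$$J(a) = \int_{0}^{1} - 2 u^{a} \, du = - \frac{2}{a + 1}.$$

Differentiating under the integral sign brings down a factor of $\ln u$:
$$\frac{dJ}{da} = \int_{0}^{1} - 2 u^{a} \log{\left(u \right)} \, du = \frac{2}{\left(a + 1\right)^{2}}.$$

Repeating $4$ times in total — each differentiation brings down another $\ln u$ — gives
$$\frac{d^{4}J}{da^{4}} = \int_{0}^{1} - 2 u^{a} \log{\left(u \right)}^{4} \, du = - \frac{48}{\left(a + 1\right)^{5}},$$
and the integrand here is exactly the target integrand, so $I = - \frac{48}{\left(a + 1\right)^{5}}$.

Setting $a = \frac{2}{5}$:
$$I = - \frac{150000}{16807}.$$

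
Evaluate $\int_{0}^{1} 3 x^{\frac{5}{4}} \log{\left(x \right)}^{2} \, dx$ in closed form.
$\frac{128}{243}$

Start from the elementary integral
$$J(a) = \int_{0}^{1} 3 x^{a} \, dx = \frac{3}{a + 1}.$$

Differentiating under the integral sign brings down a factor of $\ln x$:
$$\frac{dJ}{da} = \int_{0}^{1} 3 x^{a} \log{\left(x \right)} \, dx = - \frac{3}{\left(a + 1\right)^{2}}.$$

Repeating twice in total — each differentiation brings down another $\ln x$ — gives
$$\frac{d^{2}J}{da^{2}} = \int_{0}^{1} 3 x^{a} \log{\left(x \right)}^{2} \, dx = \frac{6}{\left(a + 1\right)^{3}},$$
and the integrand here is exactly the target integrand, so $I = \frac{6}{\left(a + 1\right)^{3}}$.

Setting $a = \frac{5}{4}$:
$$I = \frac{128}{243}.$$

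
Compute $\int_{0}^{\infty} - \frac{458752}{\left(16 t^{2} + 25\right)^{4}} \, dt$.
$- \frac{3584 \pi}{15625}$

Begin with the known result
$$J(a) = \int_{0}^{\infty} - \frac{7}{a^{2} + t^{2}} \, dt = - \frac{7 \pi}{2 a}.$$

Differentiating under the integral sign with respect to $a$,
$$\frac{dJ}{da} = \int_{0}^{\infty} \frac{14 a}{\left(a^{2} + t^{2}\right)^{2}} \, dt = \frac{7 \pi}{2 a^{2}},$$
so $\int_{0}^{\infty} - \frac{7}{\left(a^{2} + t^{2}\right)^{2}} \, dt = - \frac{7 \pi}{4 a^{3}}$.

Repeating — each differentiation of $1/(t^2+a^2)^j$ produces $-2ja/(t^2+a^2)^{j+1}$ — and dividing through by $-2ja$ at each step yields, after $3$ differentiations in total,
$$\int_{0}^{\infty} - \frac{7}{\left(a^{2} + t^{2}\right)^{4}} \, dt = - \frac{35 \pi}{32 a^{7}}.$$

Setting $a = \frac{5}{4}$:
$$I = - \frac{3584 \pi}{15625}.$$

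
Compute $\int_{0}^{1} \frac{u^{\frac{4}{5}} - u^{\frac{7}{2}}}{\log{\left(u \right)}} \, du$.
$- \log{\left(5 \right)} + \log{\left(2 \right)}$

Replace the exponent $\frac{7}{2}$ by a parameter $a$: let $I(a) = \int_{0}^{1} \frac{u^{\frac{4}{5}} - u^{a}}{\log{\left(u \right)}} \, du$.

Since $\dfrac{\partial}{\partial a}\,u^{a} = u^{a} \ln u$, the $\ln u$ in the denominator cancels and
$$\frac{dI}{da} = \int_{0}^{1} -1 u^{a} \, du = -1 \left[\frac{u^{a+1}}{a+1}\right]_0^1 = - \frac{1}{a + 1}.$$

Integrating with respect to $a$ gives $I(a) = - \log{\left(\frac{5 a}{9} + \frac{5}{9} \right)} + C$.

At $a = \frac{4}{5}$ the integrand is identically $0$, so $I(\frac{4}{5}) = 0$. The closed form gives $0$, hence $C = 0$.

Setting $a = \frac{7}{2}$:
$$I = - \log{\left(5 \right)} + \log{\left(2 \right)}.$$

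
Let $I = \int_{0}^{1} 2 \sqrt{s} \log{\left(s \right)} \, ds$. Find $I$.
$- \frac{8}{9}$

Begin with the known integral
$$J(a) = \int_{0}^{1} 2 s^{a} \, ds = \frac{2}{a + 1}.$$

Differentiating under the integral sign brings down a factor of $\ln s$:
$$\frac{dJ}{da} = \int_{0}^{1} 2 s^{a} \log{\left(s \right)} \, ds = - \frac{2}{\left(a + 1\right)^{2}}.$$

The integral on the left is $I$, so $I = - \frac{2}{\left(a + 1\right)^{2}}$.

Setting $a = \frac{1}{2}$:
$$I = - \frac{8}{9}.$$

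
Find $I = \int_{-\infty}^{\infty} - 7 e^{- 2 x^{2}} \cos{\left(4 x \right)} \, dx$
$- \frac{7 \sqrt{2} \sqrt{\pi}}{2 e^{2}}$

Define $I(b) = \int_{-\infty}^{\infty} - 7 e^{- 2 x^{2}} \cos{\left(b x \right)} \, dx$.

Differentiating under the integral sign,
$$I'(b) = \int_{-\infty}^{\infty} 7 x e^{- 2 x^{2}} \sin{\left(b x \right)} \, dx.$$

Integrate $\int_{-\infty}^{\infty} x \sin(b x)\, e^{- 2 x^{2}}\, dx$ by parts with $u = \sin(b x)$ and $dv = x\, e^{- 2 x^{2}}\, dx$, giving $v = - \frac{e^{- 2 x^{2}}}{4}$. The boundary term vanishes and
$$\int_{-\infty}^{\infty} x \sin(b x)\, e^{- 2 x^{2}}\, dx = \frac{b}{4} \int_{-\infty}^{\infty} \cos(b x)\, e^{- 2 x^{2}}\, dx,$$
so $I'(b) = - \frac{b}{4}\, I(b)$.

This is a separable first-order ODE; solving with the initial condition $I(0) = \int_{-\infty}^{\infty} - 7 e^{- 2 x^{2}}\,dx = - \frac{7 \sqrt{2} \sqrt{\pi}}{2}$ gives
$$I(b) = - \frac{7 \sqrt{2} \sqrt{\pi} e^{- \frac{b^{2}}{8}}}{2}.$$

Setting $b = 4$:
$$I = - \frac{7 \sqrt{2} \sqrt{\pi}}{2 e^{2}}.$$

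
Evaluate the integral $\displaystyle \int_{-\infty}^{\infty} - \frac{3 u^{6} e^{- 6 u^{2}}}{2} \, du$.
$- \frac{5 \sqrt{6} \sqrt{\pi}}{2304}$

Consider the simpler parametrised integral
$$J(a) = \int_{-\infty}^{\infty} - \frac{3 e^{- a u^{2}}}{2} \, du = - \frac{3 \sqrt{\pi}}{2 \sqrt{a}}.$$

Differentiating under the integral sign brings down a factor of $(-u^2)$:
$$\frac{dJ}{da} = \int_{-\infty}^{\infty} \frac{3 u^{2} e^{- a u^{2}}}{2} \, du = \frac{3 \sqrt{\pi}}{4 a^{\frac{3}{2}}}.$$

Repeating $3$ times in total — each differentiation brings down another $(-u^2)$ — gives
$$\frac{d^{3}J}{da^{3}} = \int_{-\infty}^{\infty} \frac{3 u^{6} e^{- a u^{2}}}{2} \, du = \frac{45 \sqrt{\pi}}{16 a^{\frac{7}{2}}},$$
and the integrand here is $(-1)^{3}$ times the target integrand, so $I = (-1)^{3}\,\frac{d^{3}J}{da^{3}} = - \frac{45 \sqrt{\pi}}{16 a^{\frac{7}{2}}}$.

Setting $a = 6$:
$$I = - \frac{5 \sqrt{6} \sqrt{\pi}}{2304}.$$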